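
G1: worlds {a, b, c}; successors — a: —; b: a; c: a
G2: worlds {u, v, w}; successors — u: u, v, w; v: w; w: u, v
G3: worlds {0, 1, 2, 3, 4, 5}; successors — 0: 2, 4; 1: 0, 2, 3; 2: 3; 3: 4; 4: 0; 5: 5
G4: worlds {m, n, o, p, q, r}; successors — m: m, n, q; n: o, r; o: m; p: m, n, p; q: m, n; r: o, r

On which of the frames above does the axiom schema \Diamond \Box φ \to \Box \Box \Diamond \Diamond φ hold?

This is the axiom for a generalized confluence (Geach) condition; its first-order frame correspondent is \forall x \forall y \forall z ((xRy \wedge x R^2 z) \to \exists w (yRw \wedge z R^2 w)).
G1: condition met.
G2: fails — uRv, uR²v but no t with vRt and vR²t.
G3: fails — 0R2, 0R²3 but no w with 2Rw and 3R²w.
G4: fails — mRn, mR²o but no w with nRw and oR²w.

G1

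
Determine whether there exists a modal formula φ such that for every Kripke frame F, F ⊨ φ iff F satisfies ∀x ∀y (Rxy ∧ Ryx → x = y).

No

If a class were modally definable it would be closed under surjective bounded morphisms (Goldblatt–Thomason).
The 6-cycle (worlds 0,1,2,3,4,5 with 0→1→2→3→4→5→0) is antisymmetric. Sending even-indexed worlds to s and odd-indexed worlds to t is a surjective bounded morphism onto the two-world frame with s↔t, which is not antisymmetric.
So no modal formula (or set of formulas) defines exactly the antisymmetric frames.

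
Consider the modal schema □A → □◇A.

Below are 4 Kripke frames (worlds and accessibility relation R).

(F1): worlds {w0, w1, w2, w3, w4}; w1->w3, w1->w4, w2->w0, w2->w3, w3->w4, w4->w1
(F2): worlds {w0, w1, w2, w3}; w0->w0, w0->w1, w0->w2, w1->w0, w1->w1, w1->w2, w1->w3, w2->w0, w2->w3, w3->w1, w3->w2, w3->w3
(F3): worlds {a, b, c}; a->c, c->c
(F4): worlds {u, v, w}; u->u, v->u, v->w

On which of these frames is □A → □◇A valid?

(F2), (F3)

Frame correspondent (Sahlqvist): ∀x ∀z (xRz → ∃w (xRw ∧ zRw)) — i.e. a generalized confluence (Geach) condition.
(F1): fails — w1Rw4 but no w with w1Rw and w4Rw.
(F2): satisfies the condition.
(F3): satisfies the condition.
(F4): fails — vRw but no t with vRt and wRt.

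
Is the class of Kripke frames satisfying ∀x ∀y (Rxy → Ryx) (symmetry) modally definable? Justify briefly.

The condition is symmetry. A defining modal formula is q → □◇q.

Definable; q → □◇q defines it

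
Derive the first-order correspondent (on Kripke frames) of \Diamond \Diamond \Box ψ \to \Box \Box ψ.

\forall x \forall y \forall z ((x R^2 y \wedge x R^2 z) \to \exists w (yRw \wedge z = w))

This is a Sahlqvist (Geach-type) schema ◇^2□^1ψ → □^2◇^0ψ.
Minimal-valuation argument: fix x; take any y with xR^2y and any z with xR^2z. Set V(ψ) to the set of worlds R-reachable from y in exactly 1 step. Then □^1ψ holds at y, so the antecedent holds at x; validity forces ◇^0ψ at z, giving a w with zR^0w and yR^1w.
First-order correspondent: \forall x \forall y \forall z ((x R^2 y \wedge x R^2 z) \to \exists w (yRw \wedge z = w)).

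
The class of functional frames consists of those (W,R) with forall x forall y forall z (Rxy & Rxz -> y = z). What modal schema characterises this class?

A defining formula is ◇q → □q (the CD axiom).
Suppose ◇q→□q is valid. Take Rxy, Rxz and set V(q)={y}. Then ◇q at x, so □q at x, so q at z, i.e. z=y.

◇q → □q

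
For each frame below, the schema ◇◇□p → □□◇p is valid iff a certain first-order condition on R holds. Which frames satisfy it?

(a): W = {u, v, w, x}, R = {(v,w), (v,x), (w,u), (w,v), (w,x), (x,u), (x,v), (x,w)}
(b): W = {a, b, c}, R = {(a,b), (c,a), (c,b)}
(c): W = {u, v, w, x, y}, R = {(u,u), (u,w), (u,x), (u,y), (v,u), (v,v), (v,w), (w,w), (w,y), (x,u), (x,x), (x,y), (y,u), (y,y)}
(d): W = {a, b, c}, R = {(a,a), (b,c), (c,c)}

(c), (d)

This is the axiom for a generalized confluence (Geach) condition; its first-order frame correspondent is ∀x ∀y ∀z ((xR²y ∧ xR²z) → ∃w (yRw ∧ zRw)).
(a): fails — vR²u, vR²u but no t with uRt and uRt.
(b): fails — cR²b, cR²b but no w with bRw and bRw.
(c): condition met.
(d): condition met.
Valid on: (c), (d).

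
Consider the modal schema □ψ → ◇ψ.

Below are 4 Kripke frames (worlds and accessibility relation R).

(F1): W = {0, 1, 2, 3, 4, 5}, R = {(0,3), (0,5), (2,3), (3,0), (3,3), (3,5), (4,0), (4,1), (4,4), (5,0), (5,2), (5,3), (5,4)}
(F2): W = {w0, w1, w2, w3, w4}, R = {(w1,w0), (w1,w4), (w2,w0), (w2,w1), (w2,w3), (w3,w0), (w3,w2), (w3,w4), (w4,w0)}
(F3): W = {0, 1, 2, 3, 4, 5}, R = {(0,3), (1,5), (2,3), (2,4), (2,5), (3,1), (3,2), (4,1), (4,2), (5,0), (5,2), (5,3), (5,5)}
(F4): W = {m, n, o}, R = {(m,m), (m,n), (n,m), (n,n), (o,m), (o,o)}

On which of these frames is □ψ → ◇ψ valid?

This is the axiom for seriality; its first-order frame correspondent is ∀x ∃y Rxy.
(F1): fails — world 1 has no successor.
(F2): fails — world w0 has no successor.
(F3): holds.
(F4): holds.
Valid on: (F3), (F4).

(F3), (F4)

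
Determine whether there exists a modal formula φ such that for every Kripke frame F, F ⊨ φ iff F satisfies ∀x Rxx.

Yes — defined by □q → q

The condition is reflexivity. A defining modal formula is □q → q.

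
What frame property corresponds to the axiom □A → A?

Suppose □A→A is valid. At any x set V(A)={w : Rxw}. Then □A holds at x, so A holds at x, i.e. Rxx.
Conversely, on a frame with reflexivity the schema holds at every world under every valuation.
Frame condition: ∀x Rxx.

Reflexivity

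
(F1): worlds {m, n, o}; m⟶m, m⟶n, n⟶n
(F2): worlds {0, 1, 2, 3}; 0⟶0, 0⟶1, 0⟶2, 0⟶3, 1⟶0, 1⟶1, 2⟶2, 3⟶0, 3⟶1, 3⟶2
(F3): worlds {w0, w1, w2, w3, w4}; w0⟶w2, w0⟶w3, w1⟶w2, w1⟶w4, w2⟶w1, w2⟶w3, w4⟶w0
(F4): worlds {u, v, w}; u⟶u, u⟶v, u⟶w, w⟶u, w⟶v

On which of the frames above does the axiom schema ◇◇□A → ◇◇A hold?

(F1), (F2)

This is the axiom for a generalized confluence (Geach) condition; its first-order frame correspondent is ∀x ∀y (xR²y → ∃w (yRw ∧ xR²w)).
(F1): ✓.
(F2): ✓.
(F3): fails — w0R²w1 but no w with w1Rw and w0R²w.
(F4): fails — uR²v but no t with vRt and uR²t.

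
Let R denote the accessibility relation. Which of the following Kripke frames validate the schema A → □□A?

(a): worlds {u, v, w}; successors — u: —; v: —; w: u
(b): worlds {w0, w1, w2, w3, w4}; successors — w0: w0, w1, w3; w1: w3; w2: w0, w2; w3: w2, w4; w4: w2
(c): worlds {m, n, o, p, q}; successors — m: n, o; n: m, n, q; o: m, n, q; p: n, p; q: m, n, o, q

This is the axiom for a generalized confluence (Geach) condition; its first-order frame correspondent is ∀x ∀z (xR²z → ∃w (x = w ∧ z = w)).
(a): satisfies the condition.
(b): fails — w0R²w1 but w0 ≠ w1.
(c): fails — mR²n but m ≠ n.
Valid on: (a).

(a)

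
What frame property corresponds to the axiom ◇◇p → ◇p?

This schema is equivalent to the 4 axiom □p → □□p.
It corresponds to transitivity: ∀x ∀y ∀z (Rxy ∧ Ryz → Rxz).

transitivity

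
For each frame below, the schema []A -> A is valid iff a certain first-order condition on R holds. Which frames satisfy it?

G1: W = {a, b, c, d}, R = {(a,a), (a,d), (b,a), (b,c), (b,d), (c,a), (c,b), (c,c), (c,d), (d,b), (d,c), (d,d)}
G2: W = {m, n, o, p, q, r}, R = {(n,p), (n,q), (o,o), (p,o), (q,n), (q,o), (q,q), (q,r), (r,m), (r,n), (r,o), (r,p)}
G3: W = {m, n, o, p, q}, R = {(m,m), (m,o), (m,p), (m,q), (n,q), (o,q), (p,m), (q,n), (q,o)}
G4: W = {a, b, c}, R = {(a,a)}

none

This is the axiom for reflexivity; its first-order frame correspondent is forall x Rxx.
G1: fails — world b does not see itself.
G2: fails — world m does not see itself.
G3: fails — world n does not see itself.
G4: fails — world b does not see itself.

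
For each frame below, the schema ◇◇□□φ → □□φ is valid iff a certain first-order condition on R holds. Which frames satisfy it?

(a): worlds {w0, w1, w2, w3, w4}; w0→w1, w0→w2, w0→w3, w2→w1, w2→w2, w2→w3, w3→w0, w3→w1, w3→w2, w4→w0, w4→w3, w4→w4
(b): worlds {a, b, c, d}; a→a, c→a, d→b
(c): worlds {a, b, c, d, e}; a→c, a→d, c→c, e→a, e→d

(b)

This is the axiom for a generalized confluence (Geach) condition; its first-order frame correspondent is ∀x ∀y ∀z ((xR²y ∧ xR²z) → ∃w (yR²w ∧ z = w)).
(a): fails — w0R²w1, w0R²w0 but no w with w1R²w and w0=w.
(b): satisfies the condition.
(c): fails — eR²c, eR²d but no w with cR²w and d=w.
Valid on: (b).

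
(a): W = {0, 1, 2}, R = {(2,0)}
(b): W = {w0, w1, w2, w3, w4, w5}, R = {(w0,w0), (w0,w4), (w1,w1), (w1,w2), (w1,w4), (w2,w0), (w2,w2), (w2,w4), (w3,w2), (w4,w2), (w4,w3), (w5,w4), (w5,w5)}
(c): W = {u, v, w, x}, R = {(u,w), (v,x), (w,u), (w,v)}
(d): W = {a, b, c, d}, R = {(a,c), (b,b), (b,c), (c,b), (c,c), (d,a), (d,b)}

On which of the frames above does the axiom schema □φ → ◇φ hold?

Frame correspondent (Sahlqvist): ∀x ∃y Rxy — i.e. seriality.
(a): fails — world 0 has no successor.
(b): ✓.
(c): fails — world x has no successor.
(d): ✓.

(b), (d)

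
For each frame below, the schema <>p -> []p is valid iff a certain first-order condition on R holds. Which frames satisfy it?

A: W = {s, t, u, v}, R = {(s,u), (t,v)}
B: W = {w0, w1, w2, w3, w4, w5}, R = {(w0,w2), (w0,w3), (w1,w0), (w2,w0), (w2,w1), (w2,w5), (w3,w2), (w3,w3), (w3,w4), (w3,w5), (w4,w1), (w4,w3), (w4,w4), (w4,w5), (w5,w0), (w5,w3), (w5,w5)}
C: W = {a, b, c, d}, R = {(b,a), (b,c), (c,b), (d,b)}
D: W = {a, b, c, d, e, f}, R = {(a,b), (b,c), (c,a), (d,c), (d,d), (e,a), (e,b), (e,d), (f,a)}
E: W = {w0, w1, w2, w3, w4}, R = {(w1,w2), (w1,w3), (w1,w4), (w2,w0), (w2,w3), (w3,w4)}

The schema corresponds to partial functionality: forall x forall y forall z (Rxy & Rxz -> y = z).
A: holds.
B: fails — w0 sees both w2 and w3.
C: fails — b sees both a and c.
D: fails — d sees both c and d.
E: fails — w1 sees both w2 and w3.

A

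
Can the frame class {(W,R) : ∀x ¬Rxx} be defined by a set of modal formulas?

Any modally definable frame class is closed under surjective bounded morphisms.
The 2-cycle (worlds w0,w1 with w0→w1→w0) is irreflexive, and the map sending every world to a single reflexive point • is a surjective bounded morphism (forth: every edge maps to (•,•); back: every world has a successor). So any modal formula valid on the 2-cycle is also valid on the reflexive point, which is not irreflexive.
Hence irreflexivity is not modally definable.

No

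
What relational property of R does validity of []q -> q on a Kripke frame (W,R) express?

Suppose □q→q is valid. At any x set V(q)={w : Rxw}. Then □q holds at x, so q holds at x, i.e. Rxx.
The converse is a direct semantic check.
So the correspondent is reflexivity.

reflexivity: forall x Rxx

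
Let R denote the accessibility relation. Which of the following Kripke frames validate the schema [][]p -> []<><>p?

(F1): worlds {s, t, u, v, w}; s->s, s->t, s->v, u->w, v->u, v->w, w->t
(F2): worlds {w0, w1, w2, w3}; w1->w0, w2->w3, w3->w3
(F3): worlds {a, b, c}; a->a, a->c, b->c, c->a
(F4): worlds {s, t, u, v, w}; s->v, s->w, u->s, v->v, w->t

Frame correspondent (Sahlqvist): forall x forall z (xRz -> exists w (x R^2 w & z R^2 w)) — i.e. a generalized confluence (Geach) condition.
(F1): fails — sRt but no w* with sR²w* and tR²w*.
(F2): fails — w1Rw0 but no w with w1R²w and w0R²w.
(F3): holds.
(F4): fails — sRw but no w* with sR²w* and wR²w*.

(F3)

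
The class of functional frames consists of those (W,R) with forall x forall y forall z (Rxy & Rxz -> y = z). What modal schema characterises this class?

◇s → □s

A defining formula is ◇s → □s (the CD axiom).
Suppose ◇s→□s is valid. Take Rxy, Rxz and set V(s)={y}. Then ◇s at x, so □s at x, so s at z, i.e. z=y.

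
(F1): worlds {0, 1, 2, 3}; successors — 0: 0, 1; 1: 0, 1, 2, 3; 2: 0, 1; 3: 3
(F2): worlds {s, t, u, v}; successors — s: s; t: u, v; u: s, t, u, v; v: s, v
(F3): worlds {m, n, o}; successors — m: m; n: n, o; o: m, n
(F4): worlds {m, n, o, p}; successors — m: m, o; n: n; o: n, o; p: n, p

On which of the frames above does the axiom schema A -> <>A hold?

(F4)

This is the axiom for reflexivity; its first-order frame correspondent is forall x Rxx.
(F1): fails — world 2 does not see itself.
(F2): fails — world t does not see itself.
(F3): fails — world o does not see itself.
(F4): holds.
Valid on: (F4).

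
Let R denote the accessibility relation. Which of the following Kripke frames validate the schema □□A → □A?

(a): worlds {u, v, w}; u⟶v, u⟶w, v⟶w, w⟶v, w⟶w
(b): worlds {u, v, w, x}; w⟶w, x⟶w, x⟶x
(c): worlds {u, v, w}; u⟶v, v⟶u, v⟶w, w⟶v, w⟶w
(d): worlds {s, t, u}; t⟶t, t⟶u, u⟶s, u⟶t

Frame correspondent (Sahlqvist): ∀x ∀y (Rxy → ∃z (Rxz ∧ Rzy)) — i.e. density.
(a): holds.
(b): holds.
(c): fails — Ruv but no z with Ruz and Rzv.
(d): fails — Rus but no z with Ruz and Rzs.

(a), (b)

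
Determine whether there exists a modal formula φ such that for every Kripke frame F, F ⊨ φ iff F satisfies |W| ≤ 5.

No — not modally definable

If a class were modally definable it would be closed under disjoint unions (Goldblatt–Thomason).
Any modal formula valid on each of 6 disjoint one-world frames is valid on their disjoint union (validity is preserved under disjoint unions). Each one-world frame has |W|=1≤5, but the union has |W|=6.
So no modal formula (or set of formulas) defines exactly the |W|≤5 frames.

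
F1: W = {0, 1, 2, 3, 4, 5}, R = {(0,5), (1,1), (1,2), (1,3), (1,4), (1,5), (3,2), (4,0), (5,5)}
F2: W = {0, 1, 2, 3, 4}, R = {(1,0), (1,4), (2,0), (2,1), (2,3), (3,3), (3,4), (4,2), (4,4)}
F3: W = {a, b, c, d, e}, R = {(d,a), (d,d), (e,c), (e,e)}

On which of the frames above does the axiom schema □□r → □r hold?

F3

Frame correspondent (Sahlqvist): ∀x ∀y (Rxy → ∃z (Rxz ∧ Rzy)) — i.e. density.
F1: fails — R32 but no z with R3z and Rz2.
F2: fails — R10 but no z with R1z and Rz0.
F3: satisfies the condition.
Valid on: F3.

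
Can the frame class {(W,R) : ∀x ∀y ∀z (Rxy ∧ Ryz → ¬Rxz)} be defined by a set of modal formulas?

Modal frame validity is preserved under surjective bounded morphisms.
The 3-cycle (worlds w0,w1,w2 with w0→w1→w2→w0) is intransitive. Mapping every world to a single reflexive point • is a surjective bounded morphism; the reflexive point is not intransitive (R••∧R•• but R••).
So the class is not modally definable.

No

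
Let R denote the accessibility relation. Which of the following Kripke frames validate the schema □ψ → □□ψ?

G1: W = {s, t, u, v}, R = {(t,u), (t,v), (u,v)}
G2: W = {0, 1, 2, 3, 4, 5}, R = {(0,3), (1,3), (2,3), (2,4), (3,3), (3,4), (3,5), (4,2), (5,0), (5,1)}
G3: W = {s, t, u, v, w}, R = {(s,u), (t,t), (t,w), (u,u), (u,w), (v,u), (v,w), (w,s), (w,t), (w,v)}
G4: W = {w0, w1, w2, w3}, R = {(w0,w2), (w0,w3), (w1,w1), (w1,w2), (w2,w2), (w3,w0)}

Frame correspondent (Sahlqvist): ∀x ∀y ∀z (Rxy ∧ Ryz → Rxz) — i.e. transitivity.
G1: holds.
G2: fails — R34 and R42 but not R32.
G3: fails — Rwt and Rtw but not Rww.
G4: fails — Rw3w0 and Rw0w2 but not Rw3w2.

G1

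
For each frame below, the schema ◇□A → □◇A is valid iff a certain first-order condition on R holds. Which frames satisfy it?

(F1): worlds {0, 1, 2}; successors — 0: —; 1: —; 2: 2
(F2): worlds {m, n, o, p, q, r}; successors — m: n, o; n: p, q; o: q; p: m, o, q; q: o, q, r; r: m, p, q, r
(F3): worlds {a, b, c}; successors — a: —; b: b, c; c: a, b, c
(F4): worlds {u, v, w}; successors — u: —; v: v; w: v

(F1), (F4)

This is the axiom for convergence; its first-order frame correspondent is ∀x ∀y ∀z (Rxy ∧ Rxz → ∃w (Ryw ∧ Rzw)).
(F1): condition met.
(F2): fails — Rpm and Rpo but m and o have no common successor.
(F3): fails — Rcc and Rca but c and a have no common successor.
(F4): condition met.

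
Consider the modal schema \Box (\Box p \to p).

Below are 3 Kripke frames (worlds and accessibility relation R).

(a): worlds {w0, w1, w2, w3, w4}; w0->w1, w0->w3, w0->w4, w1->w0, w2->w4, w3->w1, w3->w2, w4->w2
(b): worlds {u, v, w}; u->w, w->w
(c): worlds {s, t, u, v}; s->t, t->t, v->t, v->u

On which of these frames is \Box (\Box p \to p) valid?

The schema corresponds to shift-reflexivity: \forall x \forall y (Rxy \to Ryy).
(a): fails — Rw1w0 but not Rw0w0.
(b): ✓.
(c): fails — Rvu but not Ruu.
Valid on: (b).

(b)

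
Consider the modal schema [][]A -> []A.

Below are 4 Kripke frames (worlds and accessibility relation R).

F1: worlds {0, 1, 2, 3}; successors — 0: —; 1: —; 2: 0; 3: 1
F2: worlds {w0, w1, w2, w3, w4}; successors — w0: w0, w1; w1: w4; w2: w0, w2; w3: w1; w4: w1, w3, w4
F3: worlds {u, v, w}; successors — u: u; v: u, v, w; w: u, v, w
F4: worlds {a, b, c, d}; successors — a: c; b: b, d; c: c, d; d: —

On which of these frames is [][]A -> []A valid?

This is the axiom for density; its first-order frame correspondent is forall x forall y (Rxy -> exists z (Rxz & Rzy)).
F1: fails — R20 but no z with R2z and Rz0.
F2: fails — Rw3w1 but no z with Rw3z and Rzw1.
F3: ✓.
F4: ✓.
Valid on: F3, F4.

F3, F4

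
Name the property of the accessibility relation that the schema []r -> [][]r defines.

Transitivity

This is the 4 axiom.
It corresponds to transitivity: forall x forall y forall z (Rxy & Ryz -> Rxz).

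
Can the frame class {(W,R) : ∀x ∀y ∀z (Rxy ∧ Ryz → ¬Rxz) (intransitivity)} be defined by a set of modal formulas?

Any modally definable frame class is closed under surjective bounded morphisms.
The 7-cycle (worlds w0,w1,w2,w3,w4,w5,w6 with w0→w1→w2→w3→w4→w5→w6→w0) is intransitive. Mapping every world to a single reflexive point • is a surjective bounded morphism; the reflexive point is not intransitive (R••∧R•• but R••).
So the class is not modally definable.

Not modally definable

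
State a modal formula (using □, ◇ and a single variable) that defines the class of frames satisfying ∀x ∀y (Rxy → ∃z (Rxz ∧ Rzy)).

This is density; the standard corresponding axiom is C4: □□ψ → □ψ.

□□ψ → □ψ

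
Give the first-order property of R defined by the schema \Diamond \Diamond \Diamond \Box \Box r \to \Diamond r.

\forall x \forall y (x R^3 y \to \exists w (y R^2 w \wedge xRw))

This is a Sahlqvist (Geach-type) schema ◇^3□^2r → □^0◇^1r.
Minimal-valuation argument: fix x; take any y with xR^3y and any z with xR^0z. Set V(r) to the set of worlds R-reachable from y in exactly 2 steps. Then □^2r holds at y, so the antecedent holds at x; validity forces ◇^1r at z, giving a w with zR^1w and yR^2w.
First-order correspondent: \forall x \forall y (x R^3 y \to \exists w (y R^2 w \wedge xRw)).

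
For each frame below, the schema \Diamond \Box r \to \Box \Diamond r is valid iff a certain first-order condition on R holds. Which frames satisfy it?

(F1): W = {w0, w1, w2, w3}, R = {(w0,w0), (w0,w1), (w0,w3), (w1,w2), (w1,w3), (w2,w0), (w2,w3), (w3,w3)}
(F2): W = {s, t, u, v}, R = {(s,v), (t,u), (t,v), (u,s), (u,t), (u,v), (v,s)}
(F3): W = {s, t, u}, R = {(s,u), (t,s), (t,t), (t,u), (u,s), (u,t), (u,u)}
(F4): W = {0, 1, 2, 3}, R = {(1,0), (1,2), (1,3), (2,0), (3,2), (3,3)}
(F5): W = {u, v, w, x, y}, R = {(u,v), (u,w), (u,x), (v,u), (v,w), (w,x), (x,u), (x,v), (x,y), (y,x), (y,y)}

The schema corresponds to convergence: \forall x \forall y \forall z (Rxy \wedge Rxz \to \exists w (Ryw \wedge Rzw)).
(F1): condition met.
(F2): fails — Ruv and Rut but v and t have no common successor.
(F3): condition met.
(F4): fails — R10 and R10 but 0 and 0 have no common successor.
(F5): fails — Ruv and Ruw but v and w have no common successor.

(F1), (F3)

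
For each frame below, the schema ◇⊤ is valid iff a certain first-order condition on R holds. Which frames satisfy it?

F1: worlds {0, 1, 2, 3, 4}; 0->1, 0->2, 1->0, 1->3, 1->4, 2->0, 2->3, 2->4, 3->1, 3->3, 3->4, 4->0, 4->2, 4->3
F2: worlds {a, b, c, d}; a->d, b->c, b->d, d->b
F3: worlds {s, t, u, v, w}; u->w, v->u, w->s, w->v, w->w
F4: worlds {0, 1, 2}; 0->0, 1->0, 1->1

F1

The schema corresponds to seriality: ∀x ∃y Rxy.
F1: holds.
F2: fails — world c has no successor.
F3: fails — world s has no successor.
F4: fails — world 2 has no successor.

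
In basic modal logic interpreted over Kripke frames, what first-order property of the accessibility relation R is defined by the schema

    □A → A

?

reflexivity

This schema is the T axiom.
Its frame correspondent is reflexivity — ∀x Rxx.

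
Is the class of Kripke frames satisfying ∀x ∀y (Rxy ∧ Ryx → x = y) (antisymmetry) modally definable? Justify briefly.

Modal frame validity is preserved under surjective bounded morphisms.
The 4-cycle (worlds a,b,c,d with a→b→c→d→a) is antisymmetric. Sending even-indexed worlds to s and odd-indexed worlds to t is a surjective bounded morphism onto the two-world frame with s↔t, which is not antisymmetric.
So no modal formula (or set of formulas) defines exactly the antisymmetric frames.

Not definable by any modal formula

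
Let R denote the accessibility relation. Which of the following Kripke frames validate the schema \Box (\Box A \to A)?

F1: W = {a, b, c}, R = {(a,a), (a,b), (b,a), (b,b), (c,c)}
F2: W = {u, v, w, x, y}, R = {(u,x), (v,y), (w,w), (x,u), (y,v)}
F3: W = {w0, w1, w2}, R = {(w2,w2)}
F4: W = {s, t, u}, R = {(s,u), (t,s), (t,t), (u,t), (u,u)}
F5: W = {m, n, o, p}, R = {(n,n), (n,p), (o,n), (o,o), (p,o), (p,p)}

Frame correspondent (Sahlqvist): \forall x \forall y (Rxy \to Ryy) — i.e. shift-reflexivity.
F1: satisfies the condition.
F2: fails — Rxu but not Ruu.
F3: satisfies the condition.
F4: fails — Rts but not Rss.
F5: satisfies the condition.
Valid on: F1, F3, F5.

F1, F3, F5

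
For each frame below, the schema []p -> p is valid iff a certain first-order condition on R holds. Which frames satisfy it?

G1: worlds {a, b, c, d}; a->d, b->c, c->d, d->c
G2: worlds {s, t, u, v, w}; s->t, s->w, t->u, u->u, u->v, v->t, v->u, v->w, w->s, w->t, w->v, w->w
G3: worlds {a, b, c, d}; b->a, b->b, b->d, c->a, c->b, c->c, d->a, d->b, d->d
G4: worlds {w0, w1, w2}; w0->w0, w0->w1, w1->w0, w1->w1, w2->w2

The schema corresponds to reflexivity: forall x Rxx.
G1: fails — world a does not see itself.
G2: fails — world s does not see itself.
G3: fails — world a does not see itself.
G4: satisfies the condition.

G4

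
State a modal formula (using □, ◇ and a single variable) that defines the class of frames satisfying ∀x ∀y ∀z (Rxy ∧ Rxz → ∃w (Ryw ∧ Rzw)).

◇□ψ → □◇ψ

This is convergence; the standard corresponding axiom is .2: ◇□ψ → □◇ψ.
Suppose ◇□ψ→□◇ψ is valid. Take Rxy, Rxz and set V(ψ)={w : Ryw}. Then □ψ at y so ◇□ψ at x, so □◇ψ at x, so ◇ψ at z, giving w with Rzw and Ryw.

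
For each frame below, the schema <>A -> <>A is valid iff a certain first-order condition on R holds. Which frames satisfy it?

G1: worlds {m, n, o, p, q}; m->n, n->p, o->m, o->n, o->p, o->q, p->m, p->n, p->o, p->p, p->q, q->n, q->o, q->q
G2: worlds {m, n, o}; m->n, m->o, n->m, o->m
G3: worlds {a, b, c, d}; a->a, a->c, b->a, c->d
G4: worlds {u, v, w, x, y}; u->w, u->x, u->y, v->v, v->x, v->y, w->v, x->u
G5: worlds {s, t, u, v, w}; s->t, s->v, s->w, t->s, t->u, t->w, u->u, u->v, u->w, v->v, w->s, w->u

This is the axiom for a generalized confluence (Geach) condition; its first-order frame correspondent is forall x forall y (xRy -> exists w (y = w & xRw)).
G1: satisfies the condition.
G2: satisfies the condition.
G3: satisfies the condition.
G4: satisfies the condition.
G5: satisfies the condition.
Valid on: G1, G2, G3, G4, G5.

G1, G2, G3, G4, G5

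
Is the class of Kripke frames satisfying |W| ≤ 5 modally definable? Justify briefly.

No

Modal frame validity is preserved under disjoint unions.
Any modal formula valid on each of 6 disjoint one-world frames is valid on their disjoint union (validity is preserved under disjoint unions). Each one-world frame has |W|=1≤5, but the union has |W|=6.
Hence having at most 5 worlds is not modally definable.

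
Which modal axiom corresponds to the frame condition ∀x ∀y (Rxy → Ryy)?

A defining formula is □(□q → q) (the T□ axiom).

□(□q → q)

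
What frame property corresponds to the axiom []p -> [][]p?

This is the 4 axiom.
It corresponds to transitivity: forall x forall y forall z (Rxy & Ryz -> Rxz).

transitivity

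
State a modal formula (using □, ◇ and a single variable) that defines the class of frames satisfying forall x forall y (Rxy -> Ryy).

A defining formula is □(□q → q) (the T□ axiom).
Suppose □(□q→q) is valid. Take Rxy and set V(q)={w : Ryw}. Then at y, □q holds; since □(□q→q) at x, □q→q at y, so q at y, i.e. Ryy.

□(□q → q)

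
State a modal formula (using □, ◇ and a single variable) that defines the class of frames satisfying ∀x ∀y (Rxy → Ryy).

The condition is shift-reflexivity. The T□ schema □(□q → q) defines it.

□(□q → q)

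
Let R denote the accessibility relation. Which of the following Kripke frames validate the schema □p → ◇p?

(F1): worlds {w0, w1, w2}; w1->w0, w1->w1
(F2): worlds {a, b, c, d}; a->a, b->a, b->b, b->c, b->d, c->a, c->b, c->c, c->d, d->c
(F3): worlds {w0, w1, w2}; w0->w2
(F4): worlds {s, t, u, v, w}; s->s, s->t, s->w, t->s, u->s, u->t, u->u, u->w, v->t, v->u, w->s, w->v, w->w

(F2), (F4)

The schema corresponds to seriality: ∀x ∃y Rxy.
(F1): fails — world w0 has no successor.
(F2): condition met.
(F3): fails — world w1 has no successor.
(F4): condition met.
Valid on: (F2), (F4).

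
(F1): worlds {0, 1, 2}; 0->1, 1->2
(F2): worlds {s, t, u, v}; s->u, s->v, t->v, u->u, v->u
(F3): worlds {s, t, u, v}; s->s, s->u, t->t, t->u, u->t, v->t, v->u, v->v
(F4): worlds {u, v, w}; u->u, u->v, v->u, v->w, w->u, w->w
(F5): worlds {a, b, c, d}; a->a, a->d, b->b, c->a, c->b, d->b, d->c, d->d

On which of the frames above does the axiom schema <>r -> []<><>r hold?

(F4)

Frame correspondent (Sahlqvist): forall x forall y forall z ((xRy & xRz) -> exists w (y = w & z R^2 w)) — i.e. a generalized confluence (Geach) condition.
(F1): fails — 0R1, 0R1 but no w with 1=w and 1R²w.
(F2): fails — sRv, sRu but no w with v=w and uR²w.
(F3): fails — sRs, sRu but no w with s=w and uR²w.
(F4): satisfies the condition.
(F5): fails — cRa, cRb but no w with a=w and bR²w.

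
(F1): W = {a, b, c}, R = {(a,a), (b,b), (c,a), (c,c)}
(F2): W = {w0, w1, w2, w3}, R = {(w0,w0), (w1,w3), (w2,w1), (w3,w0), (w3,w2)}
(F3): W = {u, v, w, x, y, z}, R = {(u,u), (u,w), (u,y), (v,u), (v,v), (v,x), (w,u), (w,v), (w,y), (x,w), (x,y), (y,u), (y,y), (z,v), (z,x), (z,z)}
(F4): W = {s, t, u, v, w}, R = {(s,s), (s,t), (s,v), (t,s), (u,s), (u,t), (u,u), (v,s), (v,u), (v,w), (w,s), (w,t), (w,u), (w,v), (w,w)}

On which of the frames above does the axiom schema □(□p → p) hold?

This is the axiom for shift-reflexivity; its first-order frame correspondent is ∀x ∀y (Rxy → Ryy).
(F1): ✓.
(F2): fails — Rw3w2 but not Rw2w2.
(F3): fails — Rxw but not Rww.
(F4): fails — Rwt but not Rtt.

(F1)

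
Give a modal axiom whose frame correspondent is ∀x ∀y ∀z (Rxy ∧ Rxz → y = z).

The condition is partial functionality. The CD schema ◇ψ → □ψ defines it.
Suppose ◇ψ→□ψ is valid. Take Rxy, Rxz and set V(ψ)={y}. Then ◇ψ at x, so □ψ at x, so ψ at z, i.e. z=y.

◇ψ → □ψ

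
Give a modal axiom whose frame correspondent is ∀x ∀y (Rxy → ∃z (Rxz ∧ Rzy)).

A defining formula is □□p → □p (the C4 axiom).

□□p → □p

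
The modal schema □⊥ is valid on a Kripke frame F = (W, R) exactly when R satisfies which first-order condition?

emptiness of R: ∀x ∀y ¬Rxy

□⊥ is valid iff no world has any successor (otherwise □⊥ fails at any world with one).
The converse is a direct semantic check.
Frame condition: ∀x ∀y ¬Rxy.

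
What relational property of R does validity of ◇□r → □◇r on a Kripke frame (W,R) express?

convergence

Suppose ◇□r→□◇r is valid. Take Rxy, Rxz and set V(r)={w : Ryw}. Then □r at y so ◇□r at x, so □◇r at x, so ◇r at z, giving w with Rzw and Ryw.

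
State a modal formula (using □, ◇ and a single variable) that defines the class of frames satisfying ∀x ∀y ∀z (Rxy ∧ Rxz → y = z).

◇p → □p

The condition is partial functionality. The CD schema ◇p → □p defines it.
Suppose ◇p→□p is valid. Take Rxy, Rxz and set V(p)={y}. Then ◇p at x, so □p at x, so p at z, i.e. z=y.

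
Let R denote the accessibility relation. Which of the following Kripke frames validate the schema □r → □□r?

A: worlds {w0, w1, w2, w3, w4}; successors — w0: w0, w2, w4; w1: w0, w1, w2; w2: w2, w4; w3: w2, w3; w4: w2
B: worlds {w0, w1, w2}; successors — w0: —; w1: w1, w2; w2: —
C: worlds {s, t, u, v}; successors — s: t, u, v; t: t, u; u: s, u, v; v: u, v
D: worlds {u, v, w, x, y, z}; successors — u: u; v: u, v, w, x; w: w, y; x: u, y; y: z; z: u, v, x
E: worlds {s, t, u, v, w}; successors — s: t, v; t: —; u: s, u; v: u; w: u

B

The schema corresponds to transitivity: ∀x ∀y ∀z (Rxy ∧ Ryz → Rxz).
A: fails — Rw1w0 and Rw0w4 but not Rw1w4.
B: satisfies the condition.
C: fails — Rus and Rst but not Rut.
D: fails — Rzx and Rxy but not Rzy.
E: fails — Rwu and Rus but not Rws.
Valid on: B.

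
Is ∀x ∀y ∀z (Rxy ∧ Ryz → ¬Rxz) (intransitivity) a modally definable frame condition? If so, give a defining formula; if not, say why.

Any modally definable frame class is closed under surjective bounded morphisms.
The 5-cycle (worlds w0,w1,w2,w3,w4 with w0→w1→w2→w3→w4→w0) is intransitive. Mapping every world to a single reflexive point • is a surjective bounded morphism; the reflexive point is not intransitive (R••∧R•• but R••).
So no modal formula (or set of formulas) defines exactly the intransitive frames.

No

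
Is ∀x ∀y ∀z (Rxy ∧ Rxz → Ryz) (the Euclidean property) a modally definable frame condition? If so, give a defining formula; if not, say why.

This is a Sahlqvist condition; the 5 axiom ◇p → □◇p defines it.
Suppose ◇p→□◇p is valid. Take Rxy, Rxz and set V(p)={y}. Then ◇p at x, so □◇p at x, so ◇p at z, so some w with Rzw has p; w=y, i.e. Rzy. By symmetry of the argument, Ryz.

Yes — defined by ◇p → □◇p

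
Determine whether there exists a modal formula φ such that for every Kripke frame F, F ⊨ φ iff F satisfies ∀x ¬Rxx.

Any modally definable frame class is closed under surjective bounded morphisms.
The 4-cycle (worlds a,b,c,d with a→b→c→d→a) is irreflexive, and the map sending every world to a single reflexive point • is a surjective bounded morphism (forth: every edge maps to (•,•); back: every world has a successor). So any modal formula valid on the 4-cycle is also valid on the reflexive point, which is not irreflexive.
So the class is not modally definable.

Not definable by any modal formula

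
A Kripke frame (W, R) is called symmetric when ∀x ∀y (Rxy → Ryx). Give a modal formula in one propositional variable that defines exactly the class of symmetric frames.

This is symmetry; the standard corresponding axiom is B: r → □◇r.
Suppose r→□◇r is valid. Take Rxy and set V(r)={x}. Then r at x, so □◇r at x, so ◇r at y, so some z with Ryz has r; z=x, i.e. Ryx.

r → □◇r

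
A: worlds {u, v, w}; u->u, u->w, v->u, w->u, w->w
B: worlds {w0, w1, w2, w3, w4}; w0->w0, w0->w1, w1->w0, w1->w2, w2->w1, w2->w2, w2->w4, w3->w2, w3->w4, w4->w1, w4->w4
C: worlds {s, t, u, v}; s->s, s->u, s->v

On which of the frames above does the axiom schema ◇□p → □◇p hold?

The schema corresponds to convergence: ∀x ∀y ∀z (Rxy ∧ Rxz → ∃w (Ryw ∧ Rzw)).
A: holds.
B: fails — Rw2w4 and Rw2w1 but w4 and w1 have no common successor.
C: fails — Rsu and Rsu but u and u have no common successor.

A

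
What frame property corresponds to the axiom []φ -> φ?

This schema is the T axiom.
It corresponds to reflexivity: forall x Rxx.

Reflexivity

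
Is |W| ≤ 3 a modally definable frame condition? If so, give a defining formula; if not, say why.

No

Modal frame validity is preserved under disjoint unions.
Any modal formula valid on each of 4 disjoint one-world frames is valid on their disjoint union (validity is preserved under disjoint unions). Each one-world frame has |W|=1≤3, but the union has |W|=4.
So the class is not modally definable.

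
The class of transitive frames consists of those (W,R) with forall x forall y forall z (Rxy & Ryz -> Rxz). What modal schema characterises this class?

This is transitivity; the standard corresponding axiom is 4: □s → □□s.
Suppose □s→□□s is valid. Take Rxy, Ryz and set V(s)={w : Rxw}. Then □s at x, so □□s at x, so □s at y, so s at z, i.e. Rxz.

□s → □□s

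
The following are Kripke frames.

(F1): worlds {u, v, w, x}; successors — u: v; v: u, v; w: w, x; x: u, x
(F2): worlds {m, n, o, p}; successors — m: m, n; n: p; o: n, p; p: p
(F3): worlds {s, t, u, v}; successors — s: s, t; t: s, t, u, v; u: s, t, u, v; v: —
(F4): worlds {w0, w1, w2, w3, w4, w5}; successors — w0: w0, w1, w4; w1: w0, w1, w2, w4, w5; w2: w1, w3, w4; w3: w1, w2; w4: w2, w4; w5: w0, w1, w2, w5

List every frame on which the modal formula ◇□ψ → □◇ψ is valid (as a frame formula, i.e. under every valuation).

(F4)

This is the axiom for convergence; its first-order frame correspondent is ∀x ∀y ∀z (Rxy ∧ Rxz → ∃w (Ryw ∧ Rzw)).
(F1): fails — Rxu and Rxx but u and x have no common successor.
(F2): fails — Rmm and Rmn but m and n have no common successor.
(F3): fails — Rtv and Rtv but v and v have no common successor.
(F4): ✓.
Valid on: (F4).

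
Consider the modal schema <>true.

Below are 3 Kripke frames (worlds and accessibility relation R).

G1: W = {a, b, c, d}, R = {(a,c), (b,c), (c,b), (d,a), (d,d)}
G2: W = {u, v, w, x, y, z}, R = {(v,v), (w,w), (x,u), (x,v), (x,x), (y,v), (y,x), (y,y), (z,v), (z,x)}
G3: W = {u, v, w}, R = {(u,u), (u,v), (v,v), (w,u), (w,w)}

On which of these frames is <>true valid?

G1, G3

This is the axiom for seriality; its first-order frame correspondent is forall x exists y Rxy.
G1: holds.
G2: fails — world u has no successor.
G3: holds.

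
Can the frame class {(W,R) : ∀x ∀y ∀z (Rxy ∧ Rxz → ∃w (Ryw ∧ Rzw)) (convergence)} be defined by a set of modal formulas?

The condition is convergence. A defining modal formula is ◇□r → □◇r.
Suppose ◇□r→□◇r is valid. Take Rxy, Rxz and set V(r)={w : Ryw}. Then □r at y so ◇□r at x, so □◇r at x, so ◇r at z, giving w with Rzw and Ryw.

Definable; ◇□r → □◇r defines it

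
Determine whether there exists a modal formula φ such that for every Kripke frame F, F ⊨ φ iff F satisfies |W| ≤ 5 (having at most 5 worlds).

Any modally definable frame class is closed under disjoint unions.
Any modal formula valid on each of 6 disjoint one-world frames is valid on their disjoint union (validity is preserved under disjoint unions). Each one-world frame has |W|=1≤5, but the union has |W|=6.
So the class is not modally definable.

Not modally definable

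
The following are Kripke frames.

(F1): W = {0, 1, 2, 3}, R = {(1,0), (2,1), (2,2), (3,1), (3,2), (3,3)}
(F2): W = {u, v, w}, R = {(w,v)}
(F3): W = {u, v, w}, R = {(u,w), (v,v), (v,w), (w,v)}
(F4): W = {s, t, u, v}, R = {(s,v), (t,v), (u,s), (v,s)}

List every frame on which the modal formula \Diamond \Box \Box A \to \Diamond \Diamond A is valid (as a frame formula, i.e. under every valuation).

Frame correspondent (Sahlqvist): \forall x \forall y (xRy \to \exists w (y R^2 w \wedge x R^2 w)) — i.e. a generalized confluence (Geach) condition.
(F1): fails — 1R0 but no w with 0R²w and 1R²w.
(F2): fails — wRv but no t with vR²t and wR²t.
(F3): holds.
(F4): fails — sRv but no w with vR²w and sR²w.

(F3)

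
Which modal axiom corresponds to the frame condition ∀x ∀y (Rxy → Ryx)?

p → □◇p

This is symmetry; the standard corresponding axiom is B: p → □◇p.
Suppose p→□◇p is valid. Take Rxy and set V(p)={x}. Then p at x, so □◇p at x, so ◇p at y, so some z with Ryz has p; z=x, i.e. Ryx.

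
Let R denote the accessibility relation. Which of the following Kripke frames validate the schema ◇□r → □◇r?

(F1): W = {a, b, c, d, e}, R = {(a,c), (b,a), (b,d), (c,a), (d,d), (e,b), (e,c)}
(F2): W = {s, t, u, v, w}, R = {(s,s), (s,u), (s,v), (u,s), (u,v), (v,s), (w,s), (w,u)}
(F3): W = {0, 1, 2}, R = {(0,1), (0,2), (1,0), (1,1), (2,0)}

This is the axiom for convergence; its first-order frame correspondent is ∀x ∀y ∀z (Rxy ∧ Rxz → ∃w (Ryw ∧ Rzw)).
(F1): fails — Rba and Rbd but a and d have no common successor.
(F2): ✓.
(F3): ✓.
Valid on: (F2), (F3).

(F2), (F3)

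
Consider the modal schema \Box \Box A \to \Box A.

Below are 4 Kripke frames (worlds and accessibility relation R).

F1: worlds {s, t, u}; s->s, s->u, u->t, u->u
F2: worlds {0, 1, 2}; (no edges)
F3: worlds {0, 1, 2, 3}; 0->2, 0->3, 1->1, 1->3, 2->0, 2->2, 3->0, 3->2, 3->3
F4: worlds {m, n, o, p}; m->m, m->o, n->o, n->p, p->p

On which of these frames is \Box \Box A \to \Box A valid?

Frame correspondent (Sahlqvist): \forall x \forall y (Rxy \to \exists z (Rxz \wedge Rzy)) — i.e. density.
F1: condition met.
F2: condition met.
F3: condition met.
F4: fails — Rno but no z with Rnz and Rzo.

F1, F2, F3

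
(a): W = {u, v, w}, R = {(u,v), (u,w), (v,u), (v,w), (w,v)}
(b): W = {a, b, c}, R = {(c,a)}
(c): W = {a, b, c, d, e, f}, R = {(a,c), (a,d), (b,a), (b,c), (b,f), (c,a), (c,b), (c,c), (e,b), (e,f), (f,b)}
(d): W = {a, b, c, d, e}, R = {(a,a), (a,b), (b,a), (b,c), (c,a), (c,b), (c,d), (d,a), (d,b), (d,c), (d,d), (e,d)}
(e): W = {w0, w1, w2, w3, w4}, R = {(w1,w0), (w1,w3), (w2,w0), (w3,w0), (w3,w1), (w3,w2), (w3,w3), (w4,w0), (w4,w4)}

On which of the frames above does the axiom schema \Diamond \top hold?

(a), (d)

This is the axiom for seriality; its first-order frame correspondent is \forall x \exists y Rxy.
(a): condition met.
(b): fails — world a has no successor.
(c): fails — world d has no successor.
(d): condition met.
(e): fails — world w0 has no successor.
Valid on: (a), (d).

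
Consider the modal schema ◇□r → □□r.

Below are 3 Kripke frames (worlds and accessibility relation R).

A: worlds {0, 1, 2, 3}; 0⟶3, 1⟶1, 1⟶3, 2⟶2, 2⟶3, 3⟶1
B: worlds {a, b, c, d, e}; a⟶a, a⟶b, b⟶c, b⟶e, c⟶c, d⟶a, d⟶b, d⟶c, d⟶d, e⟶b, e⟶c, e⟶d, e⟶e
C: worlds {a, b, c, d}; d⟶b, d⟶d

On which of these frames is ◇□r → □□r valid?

none

The schema corresponds to a generalized confluence (Geach) condition: ∀x ∀y ∀z ((xRy ∧ xR²z) → ∃w (yRw ∧ z = w)).
A: fails — 1R3, 1R²3 but no w with 3Rw and 3=w.
B: fails — aRa, aR²c but no w with aRw and c=w.
C: fails — dRb, dR²b but no w with bRw and b=w.
Valid on no frame.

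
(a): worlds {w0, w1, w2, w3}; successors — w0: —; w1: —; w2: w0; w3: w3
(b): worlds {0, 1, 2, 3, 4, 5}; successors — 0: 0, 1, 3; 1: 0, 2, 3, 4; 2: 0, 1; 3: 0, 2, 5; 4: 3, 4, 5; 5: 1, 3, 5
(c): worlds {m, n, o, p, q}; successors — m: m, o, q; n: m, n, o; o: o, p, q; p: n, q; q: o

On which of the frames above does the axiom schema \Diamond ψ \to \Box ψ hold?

(a)

Frame correspondent (Sahlqvist): \forall x \forall y \forall z (Rxy \wedge Rxz \to y = z) — i.e. partial functionality.
(a): condition met.
(b): fails — 0 sees both 0 and 1.
(c): fails — m sees both m and o.
Valid on: (a).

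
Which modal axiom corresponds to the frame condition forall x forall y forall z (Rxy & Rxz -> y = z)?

◇s → □s

The condition is partial functionality. The CD schema ◇s → □s defines it.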